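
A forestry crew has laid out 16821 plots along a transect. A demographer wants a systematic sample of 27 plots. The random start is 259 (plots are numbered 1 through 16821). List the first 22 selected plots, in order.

259, 882, 1505, 2128, 2751, 3374, 3997, 4620, 5243, 5866, 6489, 7112, 7735, 8358, 8981, 9604, 10227, 10850, 11473, 12096, 12719, 13342

k = N/n = 16821/27 = 623
plot 1: 259
plot 2: 259 + 623 = 882
plot 3: 882 + 623 = 1505
plot 4: 1505 + 623 = 2128
plot 5: 2128 + 623 = 2751
plot 6: 2751 + 623 = 3374
plot 7: 3374 + 623 = 3997
plot 8: 3997 + 623 = 4620
plot 9: 4620 + 623 = 5243
plot 10: 5243 + 623 = 5866
plot 11: 5866 + 623 = 6489
plot 12: 6489 + 623 = 7112
plot 13: 7112 + 623 = 7735
plot 14: 7735 + 623 = 8358
plot 15: 8358 + 623 = 8981
plot 16: 8981 + 623 = 9604
plot 17: 9604 + 623 = 10227
plot 18: 10227 + 623 = 10850
plot 19: 10850 + 623 = 11473
plot 20: 11473 + 623 = 12096
plot 21: 12096 + 623 = 12719
plot 22: 12719 + 623 = 13342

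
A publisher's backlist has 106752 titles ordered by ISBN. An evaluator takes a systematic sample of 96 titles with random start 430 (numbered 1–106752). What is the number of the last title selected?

106070

k = 106752/96 = 1112
96th selection = r + (96−1)·k = 430 + 95×1112 = 430 + 105640 = 106070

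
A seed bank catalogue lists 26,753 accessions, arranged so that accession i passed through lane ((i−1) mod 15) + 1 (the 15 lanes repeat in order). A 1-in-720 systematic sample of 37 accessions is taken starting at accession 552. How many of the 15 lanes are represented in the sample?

Consecutive selections differ by k = 720, so their lane numbers differ by 720 mod 15 = 0.
gcd(720, 15) = 15, so the sample visits 15/15 = 1 distinct residues mod 15.
Start 552 is lane 12; the lanes hit are 12.

1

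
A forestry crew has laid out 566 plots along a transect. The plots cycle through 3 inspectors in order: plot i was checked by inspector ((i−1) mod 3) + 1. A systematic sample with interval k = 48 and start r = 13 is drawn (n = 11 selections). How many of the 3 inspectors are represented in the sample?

Consecutive selections differ by k = 48, so their inspector numbers differ by 48 mod 3 = 0.
gcd(48, 3) = 3, so the sample visits 3/3 = 1 distinct residues mod 3.
Start 13 is inspector 1; the inspectors hit are 1.

1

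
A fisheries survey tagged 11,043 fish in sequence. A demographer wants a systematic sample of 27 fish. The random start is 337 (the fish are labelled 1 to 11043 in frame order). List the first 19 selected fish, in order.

337, 746, 1155, 1564, 1973, 2382, 2791, 3200, 3609, 4018, 4427, 4836, 5245, 5654, 6063, 6472, 6881, 7290, 7699

k = N/n = 11043/27 = 409
fish 1: 337
fish 2: 337 + 409 = 746
fish 3: 746 + 409 = 1155
fish 4: 1155 + 409 = 1564
fish 5: 1564 + 409 = 1973
fish 6: 1973 + 409 = 2382
fish 7: 2382 + 409 = 2791
fish 8: 2791 + 409 = 3200
fish 9: 3200 + 409 = 3609
fish 10: 3609 + 409 = 4018
fish 11: 4018 + 409 = 4427
fish 12: 4427 + 409 = 4836
fish 13: 4836 + 409 = 5245
fish 14: 5245 + 409 = 5654
fish 15: 5654 + 409 = 6063
fish 16: 6063 + 409 = 6472
fish 17: 6472 + 409 = 6881
fish 18: 6881 + 409 = 7290
fish 19: 7290 + 409 = 7699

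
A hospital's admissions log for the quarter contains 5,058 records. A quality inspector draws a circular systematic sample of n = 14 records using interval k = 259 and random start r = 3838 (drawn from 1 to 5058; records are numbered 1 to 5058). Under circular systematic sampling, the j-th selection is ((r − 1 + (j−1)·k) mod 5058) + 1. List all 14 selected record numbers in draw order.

3838, 4097, 4356, 4615, 4874, 75, 334, 593, 852, 1111, 1370, 1629, 1888, 2147

Selection 1: 3838
Selection 2: 3838 + 259 = 4097
Selection 3: 4097 + 259 = 4356
Selection 4: 4356 + 259 = 4615
Selection 5: 4615 + 259 = 4874
Selection 6: 4874 + 259 = 5133 → 5133 − 5058 = 75
Selection 7: 75 + 259 = 334
Selection 8: 334 + 259 = 593
Selection 9: 593 + 259 = 852
Selection 10: 852 + 259 = 1111
Selection 11: 1111 + 259 = 1370
Selection 12: 1370 + 259 = 1629
Selection 13: 1629 + 259 = 1888
Selection 14: 1888 + 259 = 2147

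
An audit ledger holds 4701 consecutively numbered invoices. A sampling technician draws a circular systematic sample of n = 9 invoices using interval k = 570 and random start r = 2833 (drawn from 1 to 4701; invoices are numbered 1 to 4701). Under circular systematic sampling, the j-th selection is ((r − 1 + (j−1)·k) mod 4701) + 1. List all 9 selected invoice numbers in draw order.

Selection 1: 2833
Selection 2: 2833 + 570 = 3403
Selection 3: 3403 + 570 = 3973
Selection 4: 3973 + 570 = 4543
Selection 5: 4543 + 570 = 5113 → 5113 − 4701 = 412
Selection 6: 412 + 570 = 982
Selection 7: 982 + 570 = 1552
Selection 8: 1552 + 570 = 2122
Selection 9: 2122 + 570 = 2692

2833, 3403, 3973, 4543, 412, 982, 1552, 2122, 2692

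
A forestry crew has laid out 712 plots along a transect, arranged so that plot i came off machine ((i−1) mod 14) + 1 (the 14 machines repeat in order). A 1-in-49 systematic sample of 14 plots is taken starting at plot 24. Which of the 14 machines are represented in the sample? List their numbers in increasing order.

3, 10

Consecutive selections differ by k = 49, so their machine numbers differ by 49 mod 14 = 7.
gcd(49, 14) = 7, so the sample visits 14/7 = 2 distinct residues mod 14.
Start 24 is machine 10; the machines hit are 3, 10.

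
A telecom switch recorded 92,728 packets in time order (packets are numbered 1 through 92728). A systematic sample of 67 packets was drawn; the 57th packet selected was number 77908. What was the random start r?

k = 92728/67 = 1384
r = 77908 − (57−1)×1384 = 77908 − 77504 = 404

404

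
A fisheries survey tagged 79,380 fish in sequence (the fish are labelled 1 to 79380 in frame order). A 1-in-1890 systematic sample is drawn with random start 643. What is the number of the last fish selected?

k = 1890
42nd selection = r + (42−1)·k = 643 + 41×1890 = 643 + 77490 = 78133

78133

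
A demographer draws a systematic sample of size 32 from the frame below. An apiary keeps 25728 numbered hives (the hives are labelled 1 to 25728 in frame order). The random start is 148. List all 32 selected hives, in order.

k = N/n = 25728/32 = 804
hive 1: 148
hive 2: 148 + 804 = 952
hive 3: 952 + 804 = 1756
hive 4: 1756 + 804 = 2560
hive 5: 2560 + 804 = 3364
hive 6: 3364 + 804 = 4168
hive 7: 4168 + 804 = 4972
hive 8: 4972 + 804 = 5776
hive 9: 5776 + 804 = 6580
hive 10: 6580 + 804 = 7384
hive 11: 7384 + 804 = 8188
hive 12: 8188 + 804 = 8992
hive 13: 8992 + 804 = 9796
hive 14: 9796 + 804 = 10600
hive 15: 10600 + 804 = 11404
hive 16: 11404 + 804 = 12208
hive 17: 12208 + 804 = 13012
hive 18: 13012 + 804 = 13816
hive 19: 13816 + 804 = 14620
hive 20: 14620 + 804 = 15424
hive 21: 15424 + 804 = 16228
hive 22: 16228 + 804 = 17032
hive 23: 17032 + 804 = 17836
hive 24: 17836 + 804 = 18640
hive 25: 18640 + 804 = 19444
hive 26: 19444 + 804 = 20248
hive 27: 20248 + 804 = 21052
hive 28: 21052 + 804 = 21856
hive 29: 21856 + 804 = 22660
hive 30: 22660 + 804 = 23464
hive 31: 23464 + 804 = 24268
hive 32: 24268 + 804 = 25072

148, 952, 1756, 2560, 3364, 4168, 4972, 5776, 6580, 7384, 8188, 8992, 9796, 10600, 11404, 12208, 13012, 13816, 14620, 15424, 16228, 17032, 17836, 18640, 19444, 20248, 21052, 21856, 22660, 23464, 24268, 25072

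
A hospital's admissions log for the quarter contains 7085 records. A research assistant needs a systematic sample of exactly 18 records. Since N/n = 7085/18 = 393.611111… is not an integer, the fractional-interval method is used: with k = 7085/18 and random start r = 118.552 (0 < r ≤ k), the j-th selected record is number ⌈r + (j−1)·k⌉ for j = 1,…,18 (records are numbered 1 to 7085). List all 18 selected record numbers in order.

119, 513, 906, 1300, 1693, 2087, 2481, 2874, 3268, 3662, 4055, 4449, 4842, 5236, 5630, 6023, 6417, 6810

j=1: r + 0k = 118.552 → ⌈·⌉ = 119
j=2: r + 1k = 512.163111… → ⌈·⌉ = 513
j=3: r + 2k = 905.774222… → ⌈·⌉ = 906
j=4: r + 3k = 1299.385333… → ⌈·⌉ = 1300
j=5: r + 4k = 1692.996444… → ⌈·⌉ = 1693
j=6: r + 5k = 2086.607555… → ⌈·⌉ = 2087
j=7: r + 6k = 2480.218666… → ⌈·⌉ = 2481
j=8: r + 7k = 2873.829777… → ⌈·⌉ = 2874
j=9: r + 8k = 3267.440888… → ⌈·⌉ = 3268
j=10: r + 9k = 3661.052 → ⌈·⌉ = 3662
j=11: r + 10k = 4054.663111… → ⌈·⌉ = 4055
j=12: r + 11k = 4448.274222… → ⌈·⌉ = 4449
j=13: r + 12k = 4841.885333… → ⌈·⌉ = 4842
j=14: r + 13k = 5235.496444… → ⌈·⌉ = 5236
j=15: r + 14k = 5629.107555… → ⌈·⌉ = 5630
j=16: r + 15k = 6022.718666… → ⌈·⌉ = 6023
j=17: r + 16k = 6416.329777… → ⌈·⌉ = 6417
j=18: r + 17k = 6809.940888… → ⌈·⌉ = 6810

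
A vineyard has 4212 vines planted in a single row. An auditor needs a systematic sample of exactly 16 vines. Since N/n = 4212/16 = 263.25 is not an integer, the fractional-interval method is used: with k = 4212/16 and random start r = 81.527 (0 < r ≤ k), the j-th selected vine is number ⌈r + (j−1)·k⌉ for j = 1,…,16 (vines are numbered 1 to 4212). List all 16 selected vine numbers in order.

82, 345, 609, 872, 1135, 1398, 1662, 1925, 2188, 2451, 2715, 2978, 3241, 3504, 3768, 4031

j=1: r + 0k = 81.527 → ⌈·⌉ = 82
j=2: r + 1k = 344.777 → ⌈·⌉ = 345
j=3: r + 2k = 608.027 → ⌈·⌉ = 609
j=4: r + 3k = 871.277 → ⌈·⌉ = 872
j=5: r + 4k = 1134.527 → ⌈·⌉ = 1135
j=6: r + 5k = 1397.777 → ⌈·⌉ = 1398
j=7: r + 6k = 1661.027 → ⌈·⌉ = 1662
j=8: r + 7k = 1924.277 → ⌈·⌉ = 1925
j=9: r + 8k = 2187.527 → ⌈·⌉ = 2188
j=10: r + 9k = 2450.777 → ⌈·⌉ = 2451
j=11: r + 10k = 2714.027 → ⌈·⌉ = 2715
j=12: r + 11k = 2977.277 → ⌈·⌉ = 2978
j=13: r + 12k = 3240.527 → ⌈·⌉ = 3241
j=14: r + 13k = 3503.777 → ⌈·⌉ = 3504
j=15: r + 14k = 3767.027 → ⌈·⌉ = 3768
j=16: r + 15k = 4030.277 → ⌈·⌉ = 4031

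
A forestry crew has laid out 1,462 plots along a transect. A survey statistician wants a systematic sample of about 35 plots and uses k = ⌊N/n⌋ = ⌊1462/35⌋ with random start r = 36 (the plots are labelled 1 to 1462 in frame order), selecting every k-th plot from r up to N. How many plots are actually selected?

k = ⌊1462/35⌋ = 41
Achieved size = ⌊(1462 − 36)/41⌋ + 1 = ⌊1426/41⌋ + 1 = 34 + 1 = 35
(last selection: 36 + 34×41 = 1430 ≤ 1462; next would be 1471 > 1462)

35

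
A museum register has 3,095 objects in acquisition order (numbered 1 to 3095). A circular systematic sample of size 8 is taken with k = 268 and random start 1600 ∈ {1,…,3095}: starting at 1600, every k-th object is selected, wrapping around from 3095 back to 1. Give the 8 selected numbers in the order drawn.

1600, 1868, 2136, 2404, 2672, 2940, 113, 381

Selection 1: 1600
Selection 2: 1600 + 268 = 1868
Selection 3: 1868 + 268 = 2136
Selection 4: 2136 + 268 = 2404
Selection 5: 2404 + 268 = 2672
Selection 6: 2672 + 268 = 2940
Selection 7: 2940 + 268 = 3208 → 3208 − 3095 = 113
Selection 8: 113 + 268 = 381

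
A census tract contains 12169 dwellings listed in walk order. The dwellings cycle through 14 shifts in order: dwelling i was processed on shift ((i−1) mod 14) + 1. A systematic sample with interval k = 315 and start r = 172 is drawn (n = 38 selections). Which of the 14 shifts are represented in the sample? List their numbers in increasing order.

4, 11

Consecutive selections differ by k = 315, so their shift numbers differ by 315 mod 14 = 7.
gcd(315, 14) = 7, so the sample visits 14/7 = 2 distinct residues mod 14.
Start 172 is shift 4; the shifts hit are 4, 11.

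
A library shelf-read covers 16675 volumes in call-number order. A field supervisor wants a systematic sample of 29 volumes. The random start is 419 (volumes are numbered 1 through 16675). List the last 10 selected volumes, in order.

11344, 11919, 12494, 13069, 13644, 14219, 14794, 15369, 15944, 16519

k = N/n = 16675/29 = 575
20th selection = 419 + 19×575 = 11344
21st: 11344 + 575 = 11919
22nd: 11919 + 575 = 12494
23rd: 12494 + 575 = 13069
24th: 13069 + 575 = 13644
25th: 13644 + 575 = 14219
26th: 14219 + 575 = 14794
27th: 14794 + 575 = 15369
28th: 15369 + 575 = 15944
29th: 15944 + 575 = 16519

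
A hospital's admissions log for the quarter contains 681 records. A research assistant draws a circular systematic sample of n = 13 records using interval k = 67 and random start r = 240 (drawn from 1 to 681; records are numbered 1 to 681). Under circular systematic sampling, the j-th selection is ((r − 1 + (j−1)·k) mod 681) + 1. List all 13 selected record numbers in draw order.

Selection 1: 240
Selection 2: 240 + 67 = 307
Selection 3: 307 + 67 = 374
Selection 4: 374 + 67 = 441
Selection 5: 441 + 67 = 508
Selection 6: 508 + 67 = 575
Selection 7: 575 + 67 = 642
Selection 8: 642 + 67 = 709 → 709 − 681 = 28
Selection 9: 28 + 67 = 95
Selection 10: 95 + 67 = 162
Selection 11: 162 + 67 = 229
Selection 12: 229 + 67 = 296
Selection 13: 296 + 67 = 363

240, 307, 374, 441, 508, 575, 642, 28, 95, 162, 229, 296, 363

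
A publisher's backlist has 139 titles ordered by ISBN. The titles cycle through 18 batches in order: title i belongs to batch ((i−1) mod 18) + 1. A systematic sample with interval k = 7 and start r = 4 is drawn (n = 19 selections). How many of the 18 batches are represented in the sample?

18

Consecutive selections differ by k = 7, so their batch numbers differ by 7 mod 18 = 7.
gcd(7, 18) = 1, so the sample visits 18/1 = 18 distinct residues mod 18.
Start 4 is batch 4; the batches hit are 1, 2, 3, 4, 5, 6, 7, 8, 9, 10, 11, 12, 13, 14, 15, 16, 17, 18.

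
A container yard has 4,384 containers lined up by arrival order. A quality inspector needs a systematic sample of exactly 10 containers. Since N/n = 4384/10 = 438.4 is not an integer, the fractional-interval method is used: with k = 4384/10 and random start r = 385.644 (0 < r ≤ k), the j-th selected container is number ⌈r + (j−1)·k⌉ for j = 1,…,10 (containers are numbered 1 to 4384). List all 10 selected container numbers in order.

j=1: r + 0k = 385.644 → ⌈·⌉ = 386
j=2: r + 1k = 824.044 → ⌈·⌉ = 825
j=3: r + 2k = 1262.444 → ⌈·⌉ = 1263
j=4: r + 3k = 1700.844 → ⌈·⌉ = 1701
j=5: r + 4k = 2139.244 → ⌈·⌉ = 2140
j=6: r + 5k = 2577.644 → ⌈·⌉ = 2578
j=7: r + 6k = 3016.044 → ⌈·⌉ = 3017
j=8: r + 7k = 3454.444 → ⌈·⌉ = 3455
j=9: r + 8k = 3892.844 → ⌈·⌉ = 3893
j=10: r + 9k = 4331.244 → ⌈·⌉ = 4332

386, 825, 1263, 1701, 2140, 2578, 3017, 3455, 3893, 4332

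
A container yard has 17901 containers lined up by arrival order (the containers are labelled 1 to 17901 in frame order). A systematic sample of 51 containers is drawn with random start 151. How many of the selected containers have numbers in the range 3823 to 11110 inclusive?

k = 17901/51 = 351
First selection ≥ 3823: 151 + ⌈(3823−151)/351⌉·351 = 151 + 11×351 = 4012
Last selection ≤ 11110: 151 + ⌊(11110−151)/351⌋·351 = 151 + 31×351 = 11032
Count = 31 − 11 + 1 = 21

21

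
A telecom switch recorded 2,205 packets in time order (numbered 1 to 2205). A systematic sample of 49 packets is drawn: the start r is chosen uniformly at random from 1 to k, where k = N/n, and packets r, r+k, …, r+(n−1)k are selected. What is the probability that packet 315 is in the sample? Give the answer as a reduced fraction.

k = 2205/49 = 45.
Packet 315 is selected iff r ≡ 315 (mod 45); exactly one such r in {1,…,45}.
Inclusion probability = 1/45.

1/45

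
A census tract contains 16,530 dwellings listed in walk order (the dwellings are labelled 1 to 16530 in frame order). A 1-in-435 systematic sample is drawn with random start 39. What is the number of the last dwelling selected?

16134

k = 435
38th selection = r + (38−1)·k = 39 + 37×435 = 39 + 16095 = 16134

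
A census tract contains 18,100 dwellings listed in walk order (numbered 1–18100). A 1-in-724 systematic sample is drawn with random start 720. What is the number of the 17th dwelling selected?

12304

k = 724
17th selection = r + (17−1)·k = 720 + 16×724 = 720 + 11584 = 12304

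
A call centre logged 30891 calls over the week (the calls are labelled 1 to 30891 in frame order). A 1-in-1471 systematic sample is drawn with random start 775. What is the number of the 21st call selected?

k = 1471
21st selection = r + (21−1)·k = 775 + 20×1471 = 775 + 29420 = 30195

30195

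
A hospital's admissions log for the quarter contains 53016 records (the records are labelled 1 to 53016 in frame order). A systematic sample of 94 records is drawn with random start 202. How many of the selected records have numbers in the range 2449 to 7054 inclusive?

k = 53016/94 = 564
First selection ≥ 2449: 202 + ⌈(2449−202)/564⌉·564 = 202 + 4×564 = 2458
Last selection ≤ 7054: 202 + ⌊(7054−202)/564⌋·564 = 202 + 12×564 = 6970
Count = 12 − 4 + 1 = 9

9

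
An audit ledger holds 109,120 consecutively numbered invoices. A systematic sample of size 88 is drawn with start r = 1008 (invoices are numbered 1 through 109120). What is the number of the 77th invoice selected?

k = 109120/88 = 1240
77th selection = r + (77−1)·k = 1008 + 76×1240 = 1008 + 94240 = 95248

95248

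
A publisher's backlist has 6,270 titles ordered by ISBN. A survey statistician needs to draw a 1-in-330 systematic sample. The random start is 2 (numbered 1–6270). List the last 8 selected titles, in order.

12th selection = 2 + 11×330 = 3632
13th: 3632 + 330 = 3962
14th: 3962 + 330 = 4292
15th: 4292 + 330 = 4622
16th: 4622 + 330 = 4952
17th: 4952 + 330 = 5282
18th: 5282 + 330 = 5612
19th: 5612 + 330 = 5942

3632, 3962, 4292, 4622, 4952, 5282, 5612, 5942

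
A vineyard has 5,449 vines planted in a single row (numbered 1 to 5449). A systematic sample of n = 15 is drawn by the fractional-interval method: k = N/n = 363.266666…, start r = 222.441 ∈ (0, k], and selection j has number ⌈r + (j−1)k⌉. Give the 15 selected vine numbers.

223, 586, 949, 1313, 1676, 2039, 2403, 2766, 3129, 3492, 3856, 4219, 4582, 4945, 5309

j=1: r + 0k = 222.441 → ⌈·⌉ = 223
j=2: r + 1k = 585.707666… → ⌈·⌉ = 586
j=3: r + 2k = 948.974333… → ⌈·⌉ = 949
j=4: r + 3k = 1312.241 → ⌈·⌉ = 1313
j=5: r + 4k = 1675.507666… → ⌈·⌉ = 1676
j=6: r + 5k = 2038.774333… → ⌈·⌉ = 2039
j=7: r + 6k = 2402.041 → ⌈·⌉ = 2403
j=8: r + 7k = 2765.307666… → ⌈·⌉ = 2766
j=9: r + 8k = 3128.574333… → ⌈·⌉ = 3129
j=10: r + 9k = 3491.841 → ⌈·⌉ = 3492
j=11: r + 10k = 3855.107666… → ⌈·⌉ = 3856
j=12: r + 11k = 4218.374333… → ⌈·⌉ = 4219
j=13: r + 12k = 4581.641 → ⌈·⌉ = 4582
j=14: r + 13k = 4944.907666… → ⌈·⌉ = 4945
j=15: r + 14k = 5308.174333… → ⌈·⌉ = 5309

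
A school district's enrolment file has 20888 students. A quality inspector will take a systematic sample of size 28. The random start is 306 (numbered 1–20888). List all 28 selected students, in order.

306, 1052, 1798, 2544, 3290, 4036, 4782, 5528, 6274, 7020, 7766, 8512, 9258, 10004, 10750, 11496, 12242, 12988, 13734, 14480, 15226, 15972, 16718, 17464, 18210, 18956, 19702, 20448

k = N/n = 20888/28 = 746
student 1: 306
student 2: 306 + 746 = 1052
student 3: 1052 + 746 = 1798
student 4: 1798 + 746 = 2544
student 5: 2544 + 746 = 3290
student 6: 3290 + 746 = 4036
student 7: 4036 + 746 = 4782
student 8: 4782 + 746 = 5528
student 9: 5528 + 746 = 6274
student 10: 6274 + 746 = 7020
student 11: 7020 + 746 = 7766
student 12: 7766 + 746 = 8512
student 13: 8512 + 746 = 9258
student 14: 9258 + 746 = 10004
student 15: 10004 + 746 = 10750
student 16: 10750 + 746 = 11496
student 17: 11496 + 746 = 12242
student 18: 12242 + 746 = 12988
student 19: 12988 + 746 = 13734
student 20: 13734 + 746 = 14480
student 21: 14480 + 746 = 15226
student 22: 15226 + 746 = 15972
student 23: 15972 + 746 = 16718
student 24: 16718 + 746 = 17464
student 25: 17464 + 746 = 18210
student 26: 18210 + 746 = 18956
student 27: 18956 + 746 = 19702
student 28: 19702 + 746 = 20448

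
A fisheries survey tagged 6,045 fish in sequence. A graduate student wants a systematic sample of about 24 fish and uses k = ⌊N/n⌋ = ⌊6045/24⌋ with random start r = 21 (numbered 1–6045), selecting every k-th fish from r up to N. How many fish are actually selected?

25

k = ⌊6045/24⌋ = 251
Achieved size = ⌊(6045 − 21)/251⌋ + 1 = ⌊6024/251⌋ + 1 = 24 + 1 = 25
(last selection: 21 + 24×251 = 6045 ≤ 6045; next would be 6296 > 6045)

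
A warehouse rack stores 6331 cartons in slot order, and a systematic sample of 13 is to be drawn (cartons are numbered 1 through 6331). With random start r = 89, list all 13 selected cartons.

k = N/n = 6331/13 = 487
carton 1: 89
carton 2: 89 + 487 = 576
carton 3: 576 + 487 = 1063
carton 4: 1063 + 487 = 1550
carton 5: 1550 + 487 = 2037
carton 6: 2037 + 487 = 2524
carton 7: 2524 + 487 = 3011
carton 8: 3011 + 487 = 3498
carton 9: 3498 + 487 = 3985
carton 10: 3985 + 487 = 4472
carton 11: 4472 + 487 = 4959
carton 12: 4959 + 487 = 5446
carton 13: 5446 + 487 = 5933

89, 576, 1063, 1550, 2037, 2524, 3011, 3498, 3985, 4472, 4959, 5446, 5933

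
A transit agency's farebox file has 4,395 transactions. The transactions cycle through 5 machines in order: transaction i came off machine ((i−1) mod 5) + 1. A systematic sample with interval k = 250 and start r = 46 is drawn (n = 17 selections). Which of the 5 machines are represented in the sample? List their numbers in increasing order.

1

Consecutive selections differ by k = 250, so their machine numbers differ by 250 mod 5 = 0.
gcd(250, 5) = 5, so the sample visits 5/5 = 1 distinct residues mod 5.
Start 46 is machine 1; the machines hit are 1.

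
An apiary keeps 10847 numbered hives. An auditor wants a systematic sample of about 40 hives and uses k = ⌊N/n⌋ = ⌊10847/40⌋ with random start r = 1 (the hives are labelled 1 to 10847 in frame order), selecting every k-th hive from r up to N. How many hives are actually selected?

41

k = ⌊10847/40⌋ = 271
Achieved size = ⌊(10847 − 1)/271⌋ + 1 = ⌊10846/271⌋ + 1 = 40 + 1 = 41
(last selection: 1 + 40×271 = 10841 ≤ 10847; next would be 11112 > 10847)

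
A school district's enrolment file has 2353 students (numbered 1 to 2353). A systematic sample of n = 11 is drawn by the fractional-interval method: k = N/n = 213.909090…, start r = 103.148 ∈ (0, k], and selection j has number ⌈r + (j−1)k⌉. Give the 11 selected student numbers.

104, 318, 531, 745, 959, 1173, 1387, 1601, 1815, 2029, 2243

j=1: r + 0k = 103.148 → ⌈·⌉ = 104
j=2: r + 1k = 317.057090… → ⌈·⌉ = 318
j=3: r + 2k = 530.966181… → ⌈·⌉ = 531
j=4: r + 3k = 744.875272… → ⌈·⌉ = 745
j=5: r + 4k = 958.784363… → ⌈·⌉ = 959
j=6: r + 5k = 1172.693454… → ⌈·⌉ = 1173
j=7: r + 6k = 1386.602545… → ⌈·⌉ = 1387
j=8: r + 7k = 1600.511636… → ⌈·⌉ = 1601
j=9: r + 8k = 1814.420727… → ⌈·⌉ = 1815
j=10: r + 9k = 2028.329818… → ⌈·⌉ = 2029
j=11: r + 10k = 2242.238909… → ⌈·⌉ = 2243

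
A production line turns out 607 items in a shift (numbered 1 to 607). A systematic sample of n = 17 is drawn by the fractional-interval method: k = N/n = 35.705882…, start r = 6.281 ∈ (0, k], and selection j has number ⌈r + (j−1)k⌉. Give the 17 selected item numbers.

7, 42, 78, 114, 150, 185, 221, 257, 292, 328, 364, 400, 435, 471, 507, 542, 578

j=1: r + 0k = 6.281 → ⌈·⌉ = 7
j=2: r + 1k = 41.986882… → ⌈·⌉ = 42
j=3: r + 2k = 77.692764… → ⌈·⌉ = 78
j=4: r + 3k = 113.398647… → ⌈·⌉ = 114
j=5: r + 4k = 149.104529… → ⌈·⌉ = 150
j=6: r + 5k = 184.810411… → ⌈·⌉ = 185
j=7: r + 6k = 220.516294… → ⌈·⌉ = 221
j=8: r + 7k = 256.222176… → ⌈·⌉ = 257
j=9: r + 8k = 291.928058… → ⌈·⌉ = 292
j=10: r + 9k = 327.633941… → ⌈·⌉ = 328
j=11: r + 10k = 363.339823… → ⌈·⌉ = 364
j=12: r + 11k = 399.045705… → ⌈·⌉ = 400
j=13: r + 12k = 434.751588… → ⌈·⌉ = 435
j=14: r + 13k = 470.457470… → ⌈·⌉ = 471
j=15: r + 14k = 506.163352… → ⌈·⌉ = 507
j=16: r + 15k = 541.869235… → ⌈·⌉ = 542
j=17: r + 16k = 577.575117… → ⌈·⌉ = 578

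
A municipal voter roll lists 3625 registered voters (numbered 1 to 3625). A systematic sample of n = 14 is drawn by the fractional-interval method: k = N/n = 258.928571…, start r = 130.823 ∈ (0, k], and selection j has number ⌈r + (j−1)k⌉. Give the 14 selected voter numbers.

131, 390, 649, 908, 1167, 1426, 1685, 1944, 2203, 2462, 2721, 2980, 3238, 3497

j=1: r + 0k = 130.823 → ⌈·⌉ = 131
j=2: r + 1k = 389.751571… → ⌈·⌉ = 390
j=3: r + 2k = 648.680142… → ⌈·⌉ = 649
j=4: r + 3k = 907.608714… → ⌈·⌉ = 908
j=5: r + 4k = 1166.537285… → ⌈·⌉ = 1167
j=6: r + 5k = 1425.465857… → ⌈·⌉ = 1426
j=7: r + 6k = 1684.394428… → ⌈·⌉ = 1685
j=8: r + 7k = 1943.323 → ⌈·⌉ = 1944
j=9: r + 8k = 2202.251571… → ⌈·⌉ = 2203
j=10: r + 9k = 2461.180142… → ⌈·⌉ = 2462
j=11: r + 10k = 2720.108714… → ⌈·⌉ = 2721
j=12: r + 11k = 2979.037285… → ⌈·⌉ = 2980
j=13: r + 12k = 3237.965857… → ⌈·⌉ = 3238
j=14: r + 13k = 3496.894428… → ⌈·⌉ = 3497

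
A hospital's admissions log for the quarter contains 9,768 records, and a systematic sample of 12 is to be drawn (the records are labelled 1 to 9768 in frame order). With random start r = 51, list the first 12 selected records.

51, 865, 1679, 2493, 3307, 4121, 4935, 5749, 6563, 7377, 8191, 9005

k = N/n = 9768/12 = 814
record 1: 51
record 2: 51 + 814 = 865
record 3: 865 + 814 = 1679
record 4: 1679 + 814 = 2493
record 5: 2493 + 814 = 3307
record 6: 3307 + 814 = 4121
record 7: 4121 + 814 = 4935
record 8: 4935 + 814 = 5749
record 9: 5749 + 814 = 6563
record 10: 6563 + 814 = 7377
record 11: 7377 + 814 = 8191
record 12: 8191 + 814 = 9005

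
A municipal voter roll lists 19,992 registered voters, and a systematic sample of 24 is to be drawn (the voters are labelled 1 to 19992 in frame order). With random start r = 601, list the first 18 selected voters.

601, 1434, 2267, 3100, 3933, 4766, 5599, 6432, 7265, 8098, 8931, 9764, 10597, 11430, 12263, 13096, 13929, 14762

k = N/n = 19992/24 = 833
voter 1: 601
voter 2: 601 + 833 = 1434
voter 3: 1434 + 833 = 2267
voter 4: 2267 + 833 = 3100
voter 5: 3100 + 833 = 3933
voter 6: 3933 + 833 = 4766
voter 7: 4766 + 833 = 5599
voter 8: 5599 + 833 = 6432
voter 9: 6432 + 833 = 7265
voter 10: 7265 + 833 = 8098
voter 11: 8098 + 833 = 8931
voter 12: 8931 + 833 = 9764
voter 13: 9764 + 833 = 10597
voter 14: 10597 + 833 = 11430
voter 15: 11430 + 833 = 12263
voter 16: 12263 + 833 = 13096
voter 17: 13096 + 833 = 13929
voter 18: 13929 + 833 = 14762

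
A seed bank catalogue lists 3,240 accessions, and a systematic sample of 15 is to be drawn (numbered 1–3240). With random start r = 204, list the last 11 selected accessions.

1068, 1284, 1500, 1716, 1932, 2148, 2364, 2580, 2796, 3012, 3228

k = N/n = 3240/15 = 216
5th selection = 204 + 4×216 = 1068
6th: 1068 + 216 = 1284
7th: 1284 + 216 = 1500
8th: 1500 + 216 = 1716
9th: 1716 + 216 = 1932
10th: 1932 + 216 = 2148
11th: 2148 + 216 = 2364
12th: 2364 + 216 = 2580
13th: 2580 + 216 = 2796
14th: 2796 + 216 = 3012
15th: 3012 + 216 = 3228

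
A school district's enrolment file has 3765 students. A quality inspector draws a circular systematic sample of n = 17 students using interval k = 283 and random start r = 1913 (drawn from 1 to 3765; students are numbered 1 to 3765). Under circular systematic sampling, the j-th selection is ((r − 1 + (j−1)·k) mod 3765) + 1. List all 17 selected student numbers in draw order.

1913, 2196, 2479, 2762, 3045, 3328, 3611, 129, 412, 695, 978, 1261, 1544, 1827, 2110, 2393, 2676

Selection 1: 1913
Selection 2: 1913 + 283 = 2196
Selection 3: 2196 + 283 = 2479
Selection 4: 2479 + 283 = 2762
Selection 5: 2762 + 283 = 3045
Selection 6: 3045 + 283 = 3328
Selection 7: 3328 + 283 = 3611
Selection 8: 3611 + 283 = 3894 → 3894 − 3765 = 129
Selection 9: 129 + 283 = 412
Selection 10: 412 + 283 = 695
Selection 11: 695 + 283 = 978
Selection 12: 978 + 283 = 1261
Selection 13: 1261 + 283 = 1544
Selection 14: 1544 + 283 = 1827
Selection 15: 1827 + 283 = 2110
Selection 16: 2110 + 283 = 2393
Selection 17: 2393 + 283 = 2676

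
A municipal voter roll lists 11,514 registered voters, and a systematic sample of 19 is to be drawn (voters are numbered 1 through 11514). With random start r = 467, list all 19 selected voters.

k = N/n = 11514/19 = 606
voter 1: 467
voter 2: 467 + 606 = 1073
voter 3: 1073 + 606 = 1679
voter 4: 1679 + 606 = 2285
voter 5: 2285 + 606 = 2891
voter 6: 2891 + 606 = 3497
voter 7: 3497 + 606 = 4103
voter 8: 4103 + 606 = 4709
voter 9: 4709 + 606 = 5315
voter 10: 5315 + 606 = 5921
voter 11: 5921 + 606 = 6527
voter 12: 6527 + 606 = 7133
voter 13: 7133 + 606 = 7739
voter 14: 7739 + 606 = 8345
voter 15: 8345 + 606 = 8951
voter 16: 8951 + 606 = 9557
voter 17: 9557 + 606 = 10163
voter 18: 10163 + 606 = 10769
voter 19: 10769 + 606 = 11375

467, 1073, 1679, 2285, 2891, 3497, 4103, 4709, 5315, 5921, 6527, 7133, 7739, 8345, 8951, 9557, 10163, 10769, 11375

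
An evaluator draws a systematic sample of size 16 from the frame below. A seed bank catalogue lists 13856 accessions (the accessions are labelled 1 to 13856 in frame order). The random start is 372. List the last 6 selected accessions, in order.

k = N/n = 13856/16 = 866
11th selection = 372 + 10×866 = 9032
12th: 9032 + 866 = 9898
13th: 9898 + 866 = 10764
14th: 10764 + 866 = 11630
15th: 11630 + 866 = 12496
16th: 12496 + 866 = 13362

9032, 9898, 10764, 11630, 12496, 13362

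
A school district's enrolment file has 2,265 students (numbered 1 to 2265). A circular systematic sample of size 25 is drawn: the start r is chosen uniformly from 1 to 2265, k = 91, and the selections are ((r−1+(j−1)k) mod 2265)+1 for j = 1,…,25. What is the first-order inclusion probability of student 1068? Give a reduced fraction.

For each position j, as r ranges over 1…2265 the j-th selection hits every student exactly once, so student 1068 is selected for exactly 25 of the 2265 starts.
Inclusion probability = 25/2265 = 5/453.

5/453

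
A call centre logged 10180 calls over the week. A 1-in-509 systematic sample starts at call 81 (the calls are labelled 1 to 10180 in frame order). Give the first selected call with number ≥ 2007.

k = 509
Steps past start: ⌈(2007 − 81)/509⌉ = ⌈1926/509⌉ = 4
Selected call: 81 + 4×509 = 2117

2117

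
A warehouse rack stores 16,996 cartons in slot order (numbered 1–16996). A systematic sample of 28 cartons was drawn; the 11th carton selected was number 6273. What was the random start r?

k = 16996/28 = 607
r = 6273 − (11−1)×607 = 6273 − 6070 = 203

203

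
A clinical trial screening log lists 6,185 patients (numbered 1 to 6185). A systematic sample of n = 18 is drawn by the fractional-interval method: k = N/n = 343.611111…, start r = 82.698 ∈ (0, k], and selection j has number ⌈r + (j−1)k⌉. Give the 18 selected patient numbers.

83, 427, 770, 1114, 1458, 1801, 2145, 2488, 2832, 3176, 3519, 3863, 4207, 4550, 4894, 5237, 5581, 5925

j=1: r + 0k = 82.698 → ⌈·⌉ = 83
j=2: r + 1k = 426.309111… → ⌈·⌉ = 427
j=3: r + 2k = 769.920222… → ⌈·⌉ = 770
j=4: r + 3k = 1113.531333… → ⌈·⌉ = 1114
j=5: r + 4k = 1457.142444… → ⌈·⌉ = 1458
j=6: r + 5k = 1800.753555… → ⌈·⌉ = 1801
j=7: r + 6k = 2144.364666… → ⌈·⌉ = 2145
j=8: r + 7k = 2487.975777… → ⌈·⌉ = 2488
j=9: r + 8k = 2831.586888… → ⌈·⌉ = 2832
j=10: r + 9k = 3175.198 → ⌈·⌉ = 3176
j=11: r + 10k = 3518.809111… → ⌈·⌉ = 3519
j=12: r + 11k = 3862.420222… → ⌈·⌉ = 3863
j=13: r + 12k = 4206.031333… → ⌈·⌉ = 4207
j=14: r + 13k = 4549.642444… → ⌈·⌉ = 4550
j=15: r + 14k = 4893.253555… → ⌈·⌉ = 4894
j=16: r + 15k = 5236.864666… → ⌈·⌉ = 5237
j=17: r + 16k = 5580.475777… → ⌈·⌉ = 5581
j=18: r + 17k = 5924.086888… → ⌈·⌉ = 5925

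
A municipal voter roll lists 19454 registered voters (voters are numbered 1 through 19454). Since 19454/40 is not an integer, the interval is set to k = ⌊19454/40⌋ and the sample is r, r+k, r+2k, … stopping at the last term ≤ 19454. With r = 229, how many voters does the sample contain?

k = ⌊19454/40⌋ = 486
Achieved size = ⌊(19454 − 229)/486⌋ + 1 = ⌊19225/486⌋ + 1 = 39 + 1 = 40
(last selection: 229 + 39×486 = 19183 ≤ 19454; next would be 19669 > 19454)

40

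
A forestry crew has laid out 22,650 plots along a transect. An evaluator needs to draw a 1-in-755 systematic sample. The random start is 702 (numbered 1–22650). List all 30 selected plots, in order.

702, 1457, 2212, 2967, 3722, 4477, 5232, 5987, 6742, 7497, 8252, 9007, 9762, 10517, 11272, 12027, 12782, 13537, 14292, 15047, 15802, 16557, 17312, 18067, 18822, 19577, 20332, 21087, 21842, 22597

plot 1: 702
plot 2: 702 + 755 = 1457
plot 3: 1457 + 755 = 2212
plot 4: 2212 + 755 = 2967
plot 5: 2967 + 755 = 3722
plot 6: 3722 + 755 = 4477
plot 7: 4477 + 755 = 5232
plot 8: 5232 + 755 = 5987
plot 9: 5987 + 755 = 6742
plot 10: 6742 + 755 = 7497
plot 11: 7497 + 755 = 8252
plot 12: 8252 + 755 = 9007
plot 13: 9007 + 755 = 9762
plot 14: 9762 + 755 = 10517
plot 15: 10517 + 755 = 11272
plot 16: 11272 + 755 = 12027
plot 17: 12027 + 755 = 12782
plot 18: 12782 + 755 = 13537
plot 19: 13537 + 755 = 14292
plot 20: 14292 + 755 = 15047
plot 21: 15047 + 755 = 15802
plot 22: 15802 + 755 = 16557
plot 23: 16557 + 755 = 17312
plot 24: 17312 + 755 = 18067
plot 25: 18067 + 755 = 18822
plot 26: 18822 + 755 = 19577
plot 27: 19577 + 755 = 20332
plot 28: 20332 + 755 = 21087
plot 29: 21087 + 755 = 21842
plot 30: 21842 + 755 = 22597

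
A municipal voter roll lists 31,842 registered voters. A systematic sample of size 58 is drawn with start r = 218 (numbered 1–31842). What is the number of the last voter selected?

31511

k = 31842/58 = 549
58th selection = r + (58−1)·k = 218 + 57×549 = 218 + 31293 = 31511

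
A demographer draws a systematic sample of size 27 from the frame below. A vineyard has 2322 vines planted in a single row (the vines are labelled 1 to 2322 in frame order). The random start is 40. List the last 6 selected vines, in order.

k = N/n = 2322/27 = 86
22nd selection = 40 + 21×86 = 1846
23rd: 1846 + 86 = 1932
24th: 1932 + 86 = 2018
25th: 2018 + 86 = 2104
26th: 2104 + 86 = 2190
27th: 2190 + 86 = 2276

1846, 1932, 2018, 2104, 2190, 2276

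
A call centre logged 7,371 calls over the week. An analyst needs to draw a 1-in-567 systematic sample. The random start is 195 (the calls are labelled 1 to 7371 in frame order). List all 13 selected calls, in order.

195, 762, 1329, 1896, 2463, 3030, 3597, 4164, 4731, 5298, 5865, 6432, 6999

call 1: 195
call 2: 195 + 567 = 762
call 3: 762 + 567 = 1329
call 4: 1329 + 567 = 1896
call 5: 1896 + 567 = 2463
call 6: 2463 + 567 = 3030
call 7: 3030 + 567 = 3597
call 8: 3597 + 567 = 4164
call 9: 4164 + 567 = 4731
call 10: 4731 + 567 = 5298
call 11: 5298 + 567 = 5865
call 12: 5865 + 567 = 6432
call 13: 6432 + 567 = 6999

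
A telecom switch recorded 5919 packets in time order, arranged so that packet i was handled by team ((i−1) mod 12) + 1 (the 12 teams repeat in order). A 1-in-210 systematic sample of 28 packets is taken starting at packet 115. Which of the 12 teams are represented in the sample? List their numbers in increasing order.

1, 7

Consecutive selections differ by k = 210, so their team numbers differ by 210 mod 12 = 6.
gcd(210, 12) = 6, so the sample visits 12/6 = 2 distinct residues mod 12.
Start 115 is team 7; the teams hit are 1, 7.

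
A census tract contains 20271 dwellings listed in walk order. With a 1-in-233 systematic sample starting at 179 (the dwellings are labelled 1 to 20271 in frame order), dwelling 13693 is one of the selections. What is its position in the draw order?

k = 233
position = (13693 − 179)/233 + 1 = 13514/233 + 1 = 58 + 1 = 59

59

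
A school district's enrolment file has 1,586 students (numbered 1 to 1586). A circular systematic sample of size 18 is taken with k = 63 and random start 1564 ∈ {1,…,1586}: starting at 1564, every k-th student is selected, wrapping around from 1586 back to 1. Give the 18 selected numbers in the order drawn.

Selection 1: 1564
Selection 2: 1564 + 63 = 1627 → 1627 − 1586 = 41
Selection 3: 41 + 63 = 104
Selection 4: 104 + 63 = 167
Selection 5: 167 + 63 = 230
Selection 6: 230 + 63 = 293
Selection 7: 293 + 63 = 356
Selection 8: 356 + 63 = 419
Selection 9: 419 + 63 = 482
Selection 10: 482 + 63 = 545
Selection 11: 545 + 63 = 608
Selection 12: 608 + 63 = 671
Selection 13: 671 + 63 = 734
Selection 14: 734 + 63 = 797
Selection 15: 797 + 63 = 860
Selection 16: 860 + 63 = 923
Selection 17: 923 + 63 = 986
Selection 18: 986 + 63 = 1049

1564, 41, 104, 167, 230, 293, 356, 419, 482, 545, 608, 671, 734, 797, 860, 923, 986, 1049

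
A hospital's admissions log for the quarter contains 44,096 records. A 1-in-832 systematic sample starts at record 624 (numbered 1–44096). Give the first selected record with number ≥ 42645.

43056

k = 832
Steps past start: ⌈(42645 − 624)/832⌉ = ⌈42021/832⌉ = 51
Selected record: 624 + 51×832 = 43056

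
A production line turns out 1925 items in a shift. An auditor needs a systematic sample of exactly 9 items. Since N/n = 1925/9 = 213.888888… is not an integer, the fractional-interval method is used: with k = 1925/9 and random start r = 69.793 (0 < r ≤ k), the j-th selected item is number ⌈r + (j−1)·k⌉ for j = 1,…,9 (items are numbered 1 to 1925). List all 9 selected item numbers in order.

j=1: r + 0k = 69.793 → ⌈·⌉ = 70
j=2: r + 1k = 283.681888… → ⌈·⌉ = 284
j=3: r + 2k = 497.570777… → ⌈·⌉ = 498
j=4: r + 3k = 711.459666… → ⌈·⌉ = 712
j=5: r + 4k = 925.348555… → ⌈·⌉ = 926
j=6: r + 5k = 1139.237444… → ⌈·⌉ = 1140
j=7: r + 6k = 1353.126333… → ⌈·⌉ = 1354
j=8: r + 7k = 1567.015222… → ⌈·⌉ = 1568
j=9: r + 8k = 1780.904111… → ⌈·⌉ = 1781

70, 284, 498, 712, 926, 1140, 1354, 1568, 1781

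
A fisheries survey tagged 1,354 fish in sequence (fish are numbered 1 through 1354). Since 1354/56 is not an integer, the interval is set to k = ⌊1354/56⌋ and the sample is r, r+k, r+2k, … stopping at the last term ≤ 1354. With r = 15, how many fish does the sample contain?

k = ⌊1354/56⌋ = 24
Achieved size = ⌊(1354 − 15)/24⌋ + 1 = ⌊1339/24⌋ + 1 = 55 + 1 = 56
(last selection: 15 + 55×24 = 1335 ≤ 1354; next would be 1359 > 1354)

56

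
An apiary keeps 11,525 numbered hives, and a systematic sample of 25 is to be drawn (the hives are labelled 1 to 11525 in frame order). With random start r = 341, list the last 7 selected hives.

8639, 9100, 9561, 10022, 10483, 10944, 11405

k = N/n = 11525/25 = 461
19th selection = 341 + 18×461 = 8639
20th: 8639 + 461 = 9100
21st: 9100 + 461 = 9561
22nd: 9561 + 461 = 10022
23rd: 10022 + 461 = 10483
24th: 10483 + 461 = 10944
25th: 10944 + 461 = 11405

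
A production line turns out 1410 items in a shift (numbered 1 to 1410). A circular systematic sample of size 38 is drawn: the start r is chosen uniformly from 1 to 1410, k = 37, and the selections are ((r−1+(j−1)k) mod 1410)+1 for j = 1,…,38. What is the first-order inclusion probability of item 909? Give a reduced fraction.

19/705

For each position j, as r ranges over 1…1410 the j-th selection hits every item exactly once, so item 909 is selected for exactly 38 of the 1410 starts.
Inclusion probability = 38/1410 = 19/705.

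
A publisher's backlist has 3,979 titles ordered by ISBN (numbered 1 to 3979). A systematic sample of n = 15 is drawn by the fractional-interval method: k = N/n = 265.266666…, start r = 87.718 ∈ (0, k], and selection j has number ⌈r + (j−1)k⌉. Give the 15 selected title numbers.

88, 353, 619, 884, 1149, 1415, 1680, 1945, 2210, 2476, 2741, 3006, 3271, 3537, 3802

j=1: r + 0k = 87.718 → ⌈·⌉ = 88
j=2: r + 1k = 352.984666… → ⌈·⌉ = 353
j=3: r + 2k = 618.251333… → ⌈·⌉ = 619
j=4: r + 3k = 883.518 → ⌈·⌉ = 884
j=5: r + 4k = 1148.784666… → ⌈·⌉ = 1149
j=6: r + 5k = 1414.051333… → ⌈·⌉ = 1415
j=7: r + 6k = 1679.318 → ⌈·⌉ = 1680
j=8: r + 7k = 1944.584666… → ⌈·⌉ = 1945
j=9: r + 8k = 2209.851333… → ⌈·⌉ = 2210
j=10: r + 9k = 2475.118 → ⌈·⌉ = 2476
j=11: r + 10k = 2740.384666… → ⌈·⌉ = 2741
j=12: r + 11k = 3005.651333… → ⌈·⌉ = 3006
j=13: r + 12k = 3270.918 → ⌈·⌉ = 3271
j=14: r + 13k = 3536.184666… → ⌈·⌉ = 3537
j=15: r + 14k = 3801.451333… → ⌈·⌉ = 3802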